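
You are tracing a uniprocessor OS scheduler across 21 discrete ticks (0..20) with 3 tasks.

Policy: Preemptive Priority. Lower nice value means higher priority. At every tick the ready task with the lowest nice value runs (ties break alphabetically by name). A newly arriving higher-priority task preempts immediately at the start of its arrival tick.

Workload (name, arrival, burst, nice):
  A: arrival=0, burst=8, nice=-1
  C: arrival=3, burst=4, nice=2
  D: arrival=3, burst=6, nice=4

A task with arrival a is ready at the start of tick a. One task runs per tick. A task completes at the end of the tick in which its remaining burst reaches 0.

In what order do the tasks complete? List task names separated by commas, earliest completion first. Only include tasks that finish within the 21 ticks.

t=0: ready={A} → run A
t=1: ready={A} → run A
t=2: ready={A} → run A
t=3: ready={A,C,D} → run A
t=4: ready={A,C,D} → run A
t=5: ready={A,C,D} → run A
t=6: ready={A,C,D} → run A
t=7: ready={A,C,D} → run A
t=8: ready={C,D} → run C
t=9: ready={C,D} → run C
t=10: ready={C,D} → run C
t=11: ready={C,D} → run C
t=12: ready={D} → run D
t=13: ready={D} → run D
t=14: ready={D} → run D
t=15: ready={D} → run D
t=16: ready={D} → run D
t=17: ready={D} → run D
t=18: (idle)
t=19: (idle)
t=20: (idle)

completion order = A, C, D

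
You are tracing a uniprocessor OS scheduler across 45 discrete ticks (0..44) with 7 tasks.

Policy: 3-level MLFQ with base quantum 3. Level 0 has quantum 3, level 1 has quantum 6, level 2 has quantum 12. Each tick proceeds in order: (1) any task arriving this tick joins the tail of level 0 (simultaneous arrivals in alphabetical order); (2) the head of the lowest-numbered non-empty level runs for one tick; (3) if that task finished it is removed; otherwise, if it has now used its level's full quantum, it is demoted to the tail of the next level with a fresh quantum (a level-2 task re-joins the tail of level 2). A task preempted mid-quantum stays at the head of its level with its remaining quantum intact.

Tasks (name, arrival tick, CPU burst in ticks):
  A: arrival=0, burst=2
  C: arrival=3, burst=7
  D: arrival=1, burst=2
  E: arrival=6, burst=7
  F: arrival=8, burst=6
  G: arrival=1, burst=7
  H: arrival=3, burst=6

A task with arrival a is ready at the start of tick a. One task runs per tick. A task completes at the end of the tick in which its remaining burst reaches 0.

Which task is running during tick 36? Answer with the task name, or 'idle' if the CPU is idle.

t=0: L0/L1/L2 = A/-/- → run A
t=1: L0/L1/L2 = ADG/-/- → run A
t=2: L0/L1/L2 = DG/-/- → run D
t=3: L0/L1/L2 = DGCH/-/- → run D
t=4: L0/L1/L2 = GCH/-/- → run G
t=5: L0/L1/L2 = GCH/-/- → run G
t=6: L0/L1/L2 = GCHE/-/- → run G
t=7: L0/L1/L2 = CHE/G/- → run C
t=8: L0/L1/L2 = CHEF/G/- → run C
t=9: L0/L1/L2 = CHEF/G/- → run C
t=10: L0/L1/L2 = HEF/GC/- → run H
t=11: L0/L1/L2 = HEF/GC/- → run H
t=12: L0/L1/L2 = HEF/GC/- → run H
t=13: L0/L1/L2 = EF/GCH/- → run E
t=14: L0/L1/L2 = EF/GCH/- → run E
t=15: L0/L1/L2 = EF/GCH/- → run E
t=16: L0/L1/L2 = F/GCHE/- → run F
t=17: L0/L1/L2 = F/GCHE/- → run F
t=18: L0/L1/L2 = F/GCHE/- → run F
t=19: L0/L1/L2 = -/GCHEF/- → run G
t=20: L0/L1/L2 = -/GCHEF/- → run G
t=21: L0/L1/L2 = -/GCHEF/- → run G
t=22: L0/L1/L2 = -/GCHEF/- → run G
t=23: L0/L1/L2 = -/CHEF/- → run C
t=24: L0/L1/L2 = -/CHEF/- → run C
t=25: L0/L1/L2 = -/CHEF/- → run C
t=26: L0/L1/L2 = -/CHEF/- → run C
t=27: L0/L1/L2 = -/HEF/- → run H
t=28: L0/L1/L2 = -/HEF/- → run H
t=29: L0/L1/L2 = -/HEF/- → run H
t=30: L0/L1/L2 = -/EF/- → run E
t=31: L0/L1/L2 = -/EF/- → run E
t=32: L0/L1/L2 = -/EF/- → run E
t=33: L0/L1/L2 = -/EF/- → run E
t=34: L0/L1/L2 = -/F/- → run F
t=35: L0/L1/L2 = -/F/- → run F
t=36: L0/L1/L2 = -/F/- → run F
t=37: (idle)
t=38: (idle)
t=39: (idle)
t=40: (idle)
t=41: (idle)
t=42: (idle)
t=43: (idle)
t=44: (idle)

running at tick 36 = F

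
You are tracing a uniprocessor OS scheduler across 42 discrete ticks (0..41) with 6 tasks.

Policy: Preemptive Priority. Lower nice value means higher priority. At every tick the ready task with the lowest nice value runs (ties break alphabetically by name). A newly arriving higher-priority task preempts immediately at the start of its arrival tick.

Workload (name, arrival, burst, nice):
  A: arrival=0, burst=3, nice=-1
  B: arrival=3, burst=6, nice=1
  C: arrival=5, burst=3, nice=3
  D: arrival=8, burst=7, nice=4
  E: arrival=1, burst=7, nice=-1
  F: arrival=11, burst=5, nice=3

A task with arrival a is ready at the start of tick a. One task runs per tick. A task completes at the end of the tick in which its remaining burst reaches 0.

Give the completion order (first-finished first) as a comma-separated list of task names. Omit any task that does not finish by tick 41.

t=0: ready={A} → run A
t=1: ready={A,E} → run A
t=2: ready={A,E} → run A
t=3: ready={B,E} → run E
t=4: ready={B,E} → run E
t=5: ready={B,C,E} → run E
t=6: ready={B,C,E} → run E
t=7: ready={B,C,E} → run E
t=8: ready={B,C,D,E} → run E
t=9: ready={B,C,D,E} → run E
t=10: ready={B,C,D} → run B
t=11: ready={B,C,D,F} → run B
t=12: ready={B,C,D,F} → run B
t=13: ready={B,C,D,F} → run B
t=14: ready={B,C,D,F} → run B
t=15: ready={B,C,D,F} → run B
t=16: ready={C,D,F} → run C
t=17: ready={C,D,F} → run C
t=18: ready={C,D,F} → run C
t=19: ready={D,F} → run F
t=20: ready={D,F} → run F
t=21: ready={D,F} → run F
t=22: ready={D,F} → run F
t=23: ready={D,F} → run F
t=24: ready={D} → run D
t=25: ready={D} → run D
t=26: ready={D} → run D
t=27: ready={D} → run D
t=28: ready={D} → run D
t=29: ready={D} → run D
t=30: ready={D} → run D
t=31: (idle)
t=32: (idle)
t=33: (idle)
t=34: (idle)
t=35: (idle)
t=36: (idle)
t=37: (idle)
t=38: (idle)
t=39: (idle)
t=40: (idle)
t=41: (idle)

completion order = A, E, B, C, F, D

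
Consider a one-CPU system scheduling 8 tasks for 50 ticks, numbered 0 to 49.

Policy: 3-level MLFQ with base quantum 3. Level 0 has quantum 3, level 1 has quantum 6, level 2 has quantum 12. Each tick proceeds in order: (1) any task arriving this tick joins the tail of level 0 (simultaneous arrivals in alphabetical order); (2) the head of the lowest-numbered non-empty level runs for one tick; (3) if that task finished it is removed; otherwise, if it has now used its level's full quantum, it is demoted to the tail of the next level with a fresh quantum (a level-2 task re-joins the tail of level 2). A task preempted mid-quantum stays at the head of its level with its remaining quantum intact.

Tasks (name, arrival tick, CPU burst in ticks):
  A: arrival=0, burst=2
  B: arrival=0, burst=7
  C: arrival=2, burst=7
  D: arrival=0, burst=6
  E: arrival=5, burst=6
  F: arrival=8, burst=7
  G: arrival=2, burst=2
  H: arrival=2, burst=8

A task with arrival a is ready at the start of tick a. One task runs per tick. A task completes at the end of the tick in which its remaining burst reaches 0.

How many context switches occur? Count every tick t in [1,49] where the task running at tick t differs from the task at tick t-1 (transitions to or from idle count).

t=0: L0/L1/L2 = ABD/-/- → run A
t=1: L0/L1/L2 = ABD/-/- → run A
t=2: L0/L1/L2 = BDCGH/-/- → run B
t=3: L0/L1/L2 = BDCGH/-/- → run B
t=4: L0/L1/L2 = BDCGH/-/- → run B
t=5: L0/L1/L2 = DCGHE/B/- → run D
t=6: L0/L1/L2 = DCGHE/B/- → run D
t=7: L0/L1/L2 = DCGHE/B/- → run D
t=8: L0/L1/L2 = CGHEF/BD/- → run C
t=9: L0/L1/L2 = CGHEF/BD/- → run C
t=10: L0/L1/L2 = CGHEF/BD/- → run C
t=11: L0/L1/L2 = GHEF/BDC/- → run G
t=12: L0/L1/L2 = GHEF/BDC/- → run G
t=13: L0/L1/L2 = HEF/BDC/- → run H
t=14: L0/L1/L2 = HEF/BDC/- → run H
t=15: L0/L1/L2 = HEF/BDC/- → run H
t=16: L0/L1/L2 = EF/BDCH/- → run E
t=17: L0/L1/L2 = EF/BDCH/- → run E
t=18: L0/L1/L2 = EF/BDCH/- → run E
t=19: L0/L1/L2 = F/BDCHE/- → run F
t=20: L0/L1/L2 = F/BDCHE/- → run F
t=21: L0/L1/L2 = F/BDCHE/- → run F
t=22: L0/L1/L2 = -/BDCHEF/- → run B
t=23: L0/L1/L2 = -/BDCHEF/- → run B
t=24: L0/L1/L2 = -/BDCHEF/- → run B
t=25: L0/L1/L2 = -/BDCHEF/- → run B
t=26: L0/L1/L2 = -/DCHEF/- → run D
t=27: L0/L1/L2 = -/DCHEF/- → run D
t=28: L0/L1/L2 = -/DCHEF/- → run D
t=29: L0/L1/L2 = -/CHEF/- → run C
t=30: L0/L1/L2 = -/CHEF/- → run C
t=31: L0/L1/L2 = -/CHEF/- → run C
t=32: L0/L1/L2 = -/CHEF/- → run C
t=33: L0/L1/L2 = -/HEF/- → run H
t=34: L0/L1/L2 = -/HEF/- → run H
t=35: L0/L1/L2 = -/HEF/- → run H
t=36: L0/L1/L2 = -/HEF/- → run H
t=37: L0/L1/L2 = -/HEF/- → run H
t=38: L0/L1/L2 = -/EF/- → run E
t=39: L0/L1/L2 = -/EF/- → run E
t=40: L0/L1/L2 = -/EF/- → run E
t=41: L0/L1/L2 = -/F/- → run F
t=42: L0/L1/L2 = -/F/- → run F
t=43: L0/L1/L2 = -/F/- → run F
t=44: L0/L1/L2 = -/F/- → run F
t=45: (idle)
t=46: (idle)
t=47: (idle)
t=48: (idle)
t=49: (idle)

context switches = 14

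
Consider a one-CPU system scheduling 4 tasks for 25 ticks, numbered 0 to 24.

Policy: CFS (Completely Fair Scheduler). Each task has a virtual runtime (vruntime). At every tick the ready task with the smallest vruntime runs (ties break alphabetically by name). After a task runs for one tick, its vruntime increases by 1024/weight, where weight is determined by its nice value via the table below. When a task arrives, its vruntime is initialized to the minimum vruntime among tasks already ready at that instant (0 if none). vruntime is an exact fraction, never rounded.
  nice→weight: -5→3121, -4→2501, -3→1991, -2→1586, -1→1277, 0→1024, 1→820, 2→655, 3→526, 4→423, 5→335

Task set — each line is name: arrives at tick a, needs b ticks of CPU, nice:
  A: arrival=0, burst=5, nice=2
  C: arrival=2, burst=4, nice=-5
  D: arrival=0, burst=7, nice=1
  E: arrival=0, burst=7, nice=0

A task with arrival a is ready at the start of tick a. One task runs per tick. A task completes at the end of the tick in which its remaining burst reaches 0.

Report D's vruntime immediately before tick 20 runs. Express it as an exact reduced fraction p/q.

vruntime(D, start of tick 20) = 256/41

t=0: vr[A=0 D=0 E=0] → run A
t=1: vr[A=1024/655 D=0 E=0] → run D
t=2: vr[A=1024/655 C=0 D=256/205 E=0] → run C
t=3: vr[A=1024/655 C=1024/3121 D=256/205 E=0] → run E
t=4: vr[A=1024/655 C=1024/3121 D=256/205 E=1] → run C
t=5: vr[A=1024/655 C=2048/3121 D=256/205 E=1] → run C
t=6: vr[A=1024/655 C=3072/3121 D=256/205 E=1] → run C
t=7: vr[A=1024/655 D=256/205 E=1] → run E
t=8: vr[A=1024/655 D=256/205 E=2] → run D
t=9: vr[A=1024/655 D=512/205 E=2] → run A
t=10: vr[A=2048/655 D=512/205 E=2] → run E
t=11: vr[A=2048/655 D=512/205 E=3] → run D
t=12: vr[A=2048/655 D=768/205 E=3] → run E
t=13: vr[A=2048/655 D=768/205 E=4] → run A
t=14: vr[A=3072/655 D=768/205 E=4] → run D
t=15: vr[A=3072/655 D=1024/205 E=4] → run E
t=16: vr[A=3072/655 D=1024/205 E=5] → run A
t=17: vr[A=4096/655 D=1024/205 E=5] → run D
t=18: vr[A=4096/655 D=256/41 E=5] → run E
t=19: vr[A=4096/655 D=256/41 E=6] → run E
t=20: vr[A=4096/655 D=256/41] → run D
t=21: vr[A=4096/655 D=1536/205] → run A
t=22: vr[D=1536/205] → run D
t=23: (idle)
t=24: (idle)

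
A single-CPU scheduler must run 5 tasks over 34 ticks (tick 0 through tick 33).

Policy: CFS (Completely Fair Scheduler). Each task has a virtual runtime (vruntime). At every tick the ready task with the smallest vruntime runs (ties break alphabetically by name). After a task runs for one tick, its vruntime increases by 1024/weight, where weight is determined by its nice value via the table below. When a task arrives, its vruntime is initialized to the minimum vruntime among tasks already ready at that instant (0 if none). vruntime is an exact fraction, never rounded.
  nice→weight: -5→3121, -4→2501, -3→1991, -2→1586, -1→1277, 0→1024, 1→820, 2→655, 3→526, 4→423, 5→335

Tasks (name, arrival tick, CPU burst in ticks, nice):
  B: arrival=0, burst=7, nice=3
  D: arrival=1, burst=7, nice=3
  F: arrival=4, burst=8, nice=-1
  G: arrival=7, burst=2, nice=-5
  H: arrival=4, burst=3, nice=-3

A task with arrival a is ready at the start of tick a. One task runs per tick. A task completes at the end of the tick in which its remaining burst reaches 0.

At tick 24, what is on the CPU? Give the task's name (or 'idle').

t=0: vr[B=0] → run B
t=1: vr[B=512/263 D=512/263] → run B
t=2: vr[B=1024/263 D=512/263] → run D
t=3: vr[B=1024/263 D=1024/263] → run B
t=4: vr[B=1536/263 D=1024/263 F=1024/263 H=1024/263] → run D
t=5: vr[B=1536/263 D=1536/263 F=1024/263 H=1024/263] → run F
t=6: vr[B=1536/263 D=1536/263 F=1576960/335851 H=1024/263] → run H
t=7: vr[B=1536/263 D=1536/263 F=1576960/335851 G=2308096/523633 H=2308096/523633] → run G
t=8: vr[B=1536/263 D=1536/263 F=1576960/335851 G=7739767808/1634258593 H=2308096/523633] → run H
t=9: vr[B=1536/263 D=1536/263 F=1576960/335851 G=7739767808/1634258593 H=2577408/523633] → run F
t=10: vr[B=1536/263 D=1536/263 F=1846272/335851 G=7739767808/1634258593 H=2577408/523633] → run G
t=11: vr[B=1536/263 D=1536/263 F=1846272/335851 H=2577408/523633] → run H
t=12: vr[B=1536/263 D=1536/263 F=1846272/335851] → run F
t=13: vr[B=1536/263 D=1536/263 F=2115584/335851] → run B
t=14: vr[B=2048/263 D=1536/263 F=2115584/335851] → run D
t=15: vr[B=2048/263 D=2048/263 F=2115584/335851] → run F
t=16: vr[B=2048/263 D=2048/263 F=2384896/335851] → run F
t=17: vr[B=2048/263 D=2048/263 F=2654208/335851] → run B
t=18: vr[B=2560/263 D=2048/263 F=2654208/335851] → run D
t=19: vr[B=2560/263 D=2560/263 F=2654208/335851] → run F
t=20: vr[B=2560/263 D=2560/263 F=2923520/335851] → run F
t=21: vr[B=2560/263 D=2560/263 F=3192832/335851] → run F
t=22: vr[B=2560/263 D=2560/263] → run B
t=23: vr[B=3072/263 D=2560/263] → run D
t=24: vr[B=3072/263 D=3072/263] → run B
t=25: vr[D=3072/263] → run D
t=26: vr[D=3584/263] → run D
t=27: (idle)
t=28: (idle)
t=29: (idle)
t=30: (idle)
t=31: (idle)
t=32: (idle)
t=33: (idle)

running at tick 24 = B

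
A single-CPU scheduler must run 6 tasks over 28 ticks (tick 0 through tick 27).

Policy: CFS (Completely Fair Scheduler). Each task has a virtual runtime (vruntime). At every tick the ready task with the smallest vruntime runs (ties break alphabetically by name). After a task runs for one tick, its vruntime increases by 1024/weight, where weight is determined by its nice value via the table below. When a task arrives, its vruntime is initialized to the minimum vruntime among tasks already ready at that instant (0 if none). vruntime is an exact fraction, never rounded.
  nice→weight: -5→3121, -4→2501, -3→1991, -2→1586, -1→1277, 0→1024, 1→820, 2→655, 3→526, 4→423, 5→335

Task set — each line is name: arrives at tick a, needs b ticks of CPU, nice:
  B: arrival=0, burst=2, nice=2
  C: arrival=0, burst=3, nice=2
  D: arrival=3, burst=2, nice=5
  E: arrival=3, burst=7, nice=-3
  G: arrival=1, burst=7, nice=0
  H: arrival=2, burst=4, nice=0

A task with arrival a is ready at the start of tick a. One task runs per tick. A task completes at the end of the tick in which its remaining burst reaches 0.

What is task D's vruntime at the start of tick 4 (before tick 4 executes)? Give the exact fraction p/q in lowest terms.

vruntime(D, start of tick 4) = 1024/335

t=0: vr[B=0 C=0] → run B
t=1: vr[B=1024/655 C=0 G=0] → run C
t=2: vr[B=1024/655 C=1024/655 G=0 H=0] → run G
t=3: vr[B=1024/655 C=1024/655 D=0 E=0 G=1 H=0] → run D
t=4: vr[B=1024/655 C=1024/655 D=1024/335 E=0 G=1 H=0] → run E
t=5: vr[B=1024/655 C=1024/655 D=1024/335 E=1024/1991 G=1 H=0] → run H
t=6: vr[B=1024/655 C=1024/655 D=1024/335 E=1024/1991 G=1 H=1] → run E
t=7: vr[B=1024/655 C=1024/655 D=1024/335 E=2048/1991 G=1 H=1] → run G
t=8: vr[B=1024/655 C=1024/655 D=1024/335 E=2048/1991 G=2 H=1] → run H
t=9: vr[B=1024/655 C=1024/655 D=1024/335 E=2048/1991 G=2 H=2] → run E
t=10: vr[B=1024/655 C=1024/655 D=1024/335 E=3072/1991 G=2 H=2] → run E
t=11: vr[B=1024/655 C=1024/655 D=1024/335 E=4096/1991 G=2 H=2] → run B
t=12: vr[C=1024/655 D=1024/335 E=4096/1991 G=2 H=2] → run C
t=13: vr[C=2048/655 D=1024/335 E=4096/1991 G=2 H=2] → run G
t=14: vr[C=2048/655 D=1024/335 E=4096/1991 G=3 H=2] → run H
t=15: vr[C=2048/655 D=1024/335 E=4096/1991 G=3 H=3] → run E
t=16: vr[C=2048/655 D=1024/335 E=5120/1991 G=3 H=3] → run E
t=17: vr[C=2048/655 D=1024/335 E=6144/1991 G=3 H=3] → run G
t=18: vr[C=2048/655 D=1024/335 E=6144/1991 G=4 H=3] → run H
t=19: vr[C=2048/655 D=1024/335 E=6144/1991 G=4] → run D
t=20: vr[C=2048/655 E=6144/1991 G=4] → run E
t=21: vr[C=2048/655 G=4] → run C
t=22: vr[G=4] → run G
t=23: vr[G=5] → run G
t=24: vr[G=6] → run G
t=25: (idle)
t=26: (idle)
t=27: (idle)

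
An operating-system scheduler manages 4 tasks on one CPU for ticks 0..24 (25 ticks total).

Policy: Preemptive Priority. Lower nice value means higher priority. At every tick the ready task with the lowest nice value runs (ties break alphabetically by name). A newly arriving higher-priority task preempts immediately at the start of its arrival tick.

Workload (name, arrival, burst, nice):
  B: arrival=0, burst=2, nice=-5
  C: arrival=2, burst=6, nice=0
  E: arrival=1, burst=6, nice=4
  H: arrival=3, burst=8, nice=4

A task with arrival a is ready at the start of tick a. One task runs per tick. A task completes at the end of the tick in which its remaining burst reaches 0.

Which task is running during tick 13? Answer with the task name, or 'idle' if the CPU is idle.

t=0: ready={B} → run B
t=1: ready={B,E} → run B
t=2: ready={C,E} → run C
t=3: ready={C,E,H} → run C
t=4: ready={C,E,H} → run C
t=5: ready={C,E,H} → run C
t=6: ready={C,E,H} → run C
t=7: ready={C,E,H} → run C
t=8: ready={E,H} → run E
t=9: ready={E,H} → run E
t=10: ready={E,H} → run E
t=11: ready={E,H} → run E
t=12: ready={E,H} → run E
t=13: ready={E,H} → run E
t=14: ready={H} → run H
t=15: ready={H} → run H
t=16: ready={H} → run H
t=17: ready={H} → run H
t=18: ready={H} → run H
t=19: ready={H} → run H
t=20: ready={H} → run H
t=21: ready={H} → run H
t=22: (idle)
t=23: (idle)
t=24: (idle)

running at tick 13 = E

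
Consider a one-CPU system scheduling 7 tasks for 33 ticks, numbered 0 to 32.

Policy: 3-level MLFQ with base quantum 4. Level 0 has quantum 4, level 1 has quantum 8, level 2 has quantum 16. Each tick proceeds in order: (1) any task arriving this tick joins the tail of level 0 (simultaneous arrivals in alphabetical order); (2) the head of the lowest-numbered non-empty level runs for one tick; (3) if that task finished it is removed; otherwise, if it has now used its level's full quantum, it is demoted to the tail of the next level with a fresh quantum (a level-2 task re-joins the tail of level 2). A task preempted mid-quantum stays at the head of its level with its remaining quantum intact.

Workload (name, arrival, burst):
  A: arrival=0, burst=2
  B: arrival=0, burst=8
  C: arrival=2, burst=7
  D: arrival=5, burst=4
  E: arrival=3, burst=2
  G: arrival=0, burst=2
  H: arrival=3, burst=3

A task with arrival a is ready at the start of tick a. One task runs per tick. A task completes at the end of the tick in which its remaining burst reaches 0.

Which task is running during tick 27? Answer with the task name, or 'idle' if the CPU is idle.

t=0: L0/L1/L2 = ABG/-/- → run A
t=1: L0/L1/L2 = ABG/-/- → run A
t=2: L0/L1/L2 = BGC/-/- → run B
t=3: L0/L1/L2 = BGCEH/-/- → run B
t=4: L0/L1/L2 = BGCEH/-/- → run B
t=5: L0/L1/L2 = BGCEHD/-/- → run B
t=6: L0/L1/L2 = GCEHD/B/- → run G
t=7: L0/L1/L2 = GCEHD/B/- → run G
t=8: L0/L1/L2 = CEHD/B/- → run C
t=9: L0/L1/L2 = CEHD/B/- → run C
t=10: L0/L1/L2 = CEHD/B/- → run C
t=11: L0/L1/L2 = CEHD/B/- → run C
t=12: L0/L1/L2 = EHD/BC/- → run E
t=13: L0/L1/L2 = EHD/BC/- → run E
t=14: L0/L1/L2 = HD/BC/- → run H
t=15: L0/L1/L2 = HD/BC/- → run H
t=16: L0/L1/L2 = HD/BC/- → run H
t=17: L0/L1/L2 = D/BC/- → run D
t=18: L0/L1/L2 = D/BC/- → run D
t=19: L0/L1/L2 = D/BC/- → run D
t=20: L0/L1/L2 = D/BC/- → run D
t=21: L0/L1/L2 = -/BC/- → run B
t=22: L0/L1/L2 = -/BC/- → run B
t=23: L0/L1/L2 = -/BC/- → run B
t=24: L0/L1/L2 = -/BC/- → run B
t=25: L0/L1/L2 = -/C/- → run C
t=26: L0/L1/L2 = -/C/- → run C
t=27: L0/L1/L2 = -/C/- → run C
t=28: (idle)
t=29: (idle)
t=30: (idle)
t=31: (idle)
t=32: (idle)

running at tick 27 = C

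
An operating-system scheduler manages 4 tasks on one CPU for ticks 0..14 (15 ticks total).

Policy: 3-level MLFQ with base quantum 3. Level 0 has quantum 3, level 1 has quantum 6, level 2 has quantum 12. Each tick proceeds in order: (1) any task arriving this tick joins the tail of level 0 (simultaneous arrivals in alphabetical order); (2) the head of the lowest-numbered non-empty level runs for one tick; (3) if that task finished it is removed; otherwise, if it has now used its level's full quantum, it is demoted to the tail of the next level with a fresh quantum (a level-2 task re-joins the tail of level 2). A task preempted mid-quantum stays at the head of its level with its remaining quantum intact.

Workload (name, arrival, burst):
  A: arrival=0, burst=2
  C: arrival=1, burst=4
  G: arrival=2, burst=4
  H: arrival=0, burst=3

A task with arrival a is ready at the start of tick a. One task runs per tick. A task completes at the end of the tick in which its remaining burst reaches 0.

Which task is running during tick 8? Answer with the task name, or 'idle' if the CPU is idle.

running at tick 8 = G

t=0: L0/L1/L2 = AH/-/- → run A
t=1: L0/L1/L2 = AHC/-/- → run A
t=2: L0/L1/L2 = HCG/-/- → run H
t=3: L0/L1/L2 = HCG/-/- → run H
t=4: L0/L1/L2 = HCG/-/- → run H
t=5: L0/L1/L2 = CG/-/- → run C
t=6: L0/L1/L2 = CG/-/- → run C
t=7: L0/L1/L2 = CG/-/- → run C
t=8: L0/L1/L2 = G/C/- → run G
t=9: L0/L1/L2 = G/C/- → run G
t=10: L0/L1/L2 = G/C/- → run G
t=11: L0/L1/L2 = -/CG/- → run C
t=12: L0/L1/L2 = -/G/- → run G
t=13: (idle)
t=14: (idle)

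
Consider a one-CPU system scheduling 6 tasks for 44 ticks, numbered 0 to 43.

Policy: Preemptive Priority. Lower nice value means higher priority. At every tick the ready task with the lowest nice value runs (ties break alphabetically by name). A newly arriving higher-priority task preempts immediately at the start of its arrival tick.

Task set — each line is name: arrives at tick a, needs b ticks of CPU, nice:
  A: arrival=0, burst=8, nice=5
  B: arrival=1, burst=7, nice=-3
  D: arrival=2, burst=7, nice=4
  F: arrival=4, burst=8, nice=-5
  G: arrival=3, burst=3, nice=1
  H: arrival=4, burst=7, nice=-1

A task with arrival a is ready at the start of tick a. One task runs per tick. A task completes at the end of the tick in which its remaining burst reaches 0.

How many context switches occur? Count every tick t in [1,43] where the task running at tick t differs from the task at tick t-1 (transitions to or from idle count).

t=0: ready={A} → run A
t=1: ready={A,B} → run B
t=2: ready={A,B,D} → run B
t=3: ready={A,B,D,G} → run B
t=4: ready={A,B,D,F,G,H} → run F
t=5: ready={A,B,D,F,G,H} → run F
t=6: ready={A,B,D,F,G,H} → run F
t=7: ready={A,B,D,F,G,H} → run F
t=8: ready={A,B,D,F,G,H} → run F
t=9: ready={A,B,D,F,G,H} → run F
t=10: ready={A,B,D,F,G,H} → run F
t=11: ready={A,B,D,F,G,H} → run F
t=12: ready={A,B,D,G,H} → run B
t=13: ready={A,B,D,G,H} → run B
t=14: ready={A,B,D,G,H} → run B
t=15: ready={A,B,D,G,H} → run B
t=16: ready={A,D,G,H} → run H
t=17: ready={A,D,G,H} → run H
t=18: ready={A,D,G,H} → run H
t=19: ready={A,D,G,H} → run H
t=20: ready={A,D,G,H} → run H
t=21: ready={A,D,G,H} → run H
t=22: ready={A,D,G,H} → run H
t=23: ready={A,D,G} → run G
t=24: ready={A,D,G} → run G
t=25: ready={A,D,G} → run G
t=26: ready={A,D} → run D
t=27: ready={A,D} → run D
t=28: ready={A,D} → run D
t=29: ready={A,D} → run D
t=30: ready={A,D} → run D
t=31: ready={A,D} → run D
t=32: ready={A,D} → run D
t=33: ready={A} → run A
t=34: ready={A} → run A
t=35: ready={A} → run A
t=36: ready={A} → run A
t=37: ready={A} → run A
t=38: ready={A} → run A
t=39: ready={A} → run A
t=40: (idle)
t=41: (idle)
t=42: (idle)
t=43: (idle)

context switches = 8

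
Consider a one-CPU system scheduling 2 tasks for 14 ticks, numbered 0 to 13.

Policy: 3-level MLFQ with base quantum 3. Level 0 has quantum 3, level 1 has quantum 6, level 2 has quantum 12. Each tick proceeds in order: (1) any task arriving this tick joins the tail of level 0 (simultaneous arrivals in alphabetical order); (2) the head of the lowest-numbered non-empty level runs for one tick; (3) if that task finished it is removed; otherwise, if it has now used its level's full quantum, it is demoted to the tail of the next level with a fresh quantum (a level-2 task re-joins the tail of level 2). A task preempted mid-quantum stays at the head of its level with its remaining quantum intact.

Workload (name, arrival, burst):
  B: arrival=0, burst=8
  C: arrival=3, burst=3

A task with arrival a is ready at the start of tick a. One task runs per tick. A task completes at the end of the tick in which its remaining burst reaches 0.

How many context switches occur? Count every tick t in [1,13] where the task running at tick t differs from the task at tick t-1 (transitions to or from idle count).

context switches = 3

t=0: L0/L1/L2 = B/-/- → run B
t=1: L0/L1/L2 = B/-/- → run B
t=2: L0/L1/L2 = B/-/- → run B
t=3: L0/L1/L2 = C/B/- → run C
t=4: L0/L1/L2 = C/B/- → run C
t=5: L0/L1/L2 = C/B/- → run C
t=6: L0/L1/L2 = -/B/- → run B
t=7: L0/L1/L2 = -/B/- → run B
t=8: L0/L1/L2 = -/B/- → run B
t=9: L0/L1/L2 = -/B/- → run B
t=10: L0/L1/L2 = -/B/- → run B
t=11: (idle)
t=12: (idle)
t=13: (idle)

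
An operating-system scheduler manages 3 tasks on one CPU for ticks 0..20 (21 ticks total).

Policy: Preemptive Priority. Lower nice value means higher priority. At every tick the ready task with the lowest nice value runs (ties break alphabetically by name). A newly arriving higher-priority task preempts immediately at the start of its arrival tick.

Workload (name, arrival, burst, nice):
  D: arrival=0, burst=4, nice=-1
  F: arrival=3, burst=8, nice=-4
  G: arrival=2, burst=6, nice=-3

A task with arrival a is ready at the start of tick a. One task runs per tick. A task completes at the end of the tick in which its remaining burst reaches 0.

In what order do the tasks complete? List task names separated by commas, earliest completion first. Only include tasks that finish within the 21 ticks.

completion order = F, G, D

t=0: ready={D} → run D
t=1: ready={D} → run D
t=2: ready={D,G} → run G
t=3: ready={D,F,G} → run F
t=4: ready={D,F,G} → run F
t=5: ready={D,F,G} → run F
t=6: ready={D,F,G} → run F
t=7: ready={D,F,G} → run F
t=8: ready={D,F,G} → run F
t=9: ready={D,F,G} → run F
t=10: ready={D,F,G} → run F
t=11: ready={D,G} → run G
t=12: ready={D,G} → run G
t=13: ready={D,G} → run G
t=14: ready={D,G} → run G
t=15: ready={D,G} → run G
t=16: ready={D} → run D
t=17: ready={D} → run D
t=18: (idle)
t=19: (idle)
t=20: (idle)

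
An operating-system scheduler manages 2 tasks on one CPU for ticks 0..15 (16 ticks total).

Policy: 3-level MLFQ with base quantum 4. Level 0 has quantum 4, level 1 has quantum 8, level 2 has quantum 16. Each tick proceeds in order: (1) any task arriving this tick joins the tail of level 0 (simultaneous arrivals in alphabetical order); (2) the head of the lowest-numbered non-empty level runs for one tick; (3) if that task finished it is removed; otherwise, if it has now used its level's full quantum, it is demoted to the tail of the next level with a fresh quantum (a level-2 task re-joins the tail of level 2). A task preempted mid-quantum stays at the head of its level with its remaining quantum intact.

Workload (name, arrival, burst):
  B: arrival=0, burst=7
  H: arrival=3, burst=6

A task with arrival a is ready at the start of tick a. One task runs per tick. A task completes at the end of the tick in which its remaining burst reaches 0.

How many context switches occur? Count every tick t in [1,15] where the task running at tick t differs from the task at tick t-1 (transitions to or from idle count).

t=0: L0/L1/L2 = B/-/- → run B
t=1: L0/L1/L2 = B/-/- → run B
t=2: L0/L1/L2 = B/-/- → run B
t=3: L0/L1/L2 = BH/-/- → run B
t=4: L0/L1/L2 = H/B/- → run H
t=5: L0/L1/L2 = H/B/- → run H
t=6: L0/L1/L2 = H/B/- → run H
t=7: L0/L1/L2 = H/B/- → run H
t=8: L0/L1/L2 = -/BH/- → run B
t=9: L0/L1/L2 = -/BH/- → run B
t=10: L0/L1/L2 = -/BH/- → run B
t=11: L0/L1/L2 = -/H/- → run H
t=12: L0/L1/L2 = -/H/- → run H
t=13: (idle)
t=14: (idle)
t=15: (idle)

context switches = 4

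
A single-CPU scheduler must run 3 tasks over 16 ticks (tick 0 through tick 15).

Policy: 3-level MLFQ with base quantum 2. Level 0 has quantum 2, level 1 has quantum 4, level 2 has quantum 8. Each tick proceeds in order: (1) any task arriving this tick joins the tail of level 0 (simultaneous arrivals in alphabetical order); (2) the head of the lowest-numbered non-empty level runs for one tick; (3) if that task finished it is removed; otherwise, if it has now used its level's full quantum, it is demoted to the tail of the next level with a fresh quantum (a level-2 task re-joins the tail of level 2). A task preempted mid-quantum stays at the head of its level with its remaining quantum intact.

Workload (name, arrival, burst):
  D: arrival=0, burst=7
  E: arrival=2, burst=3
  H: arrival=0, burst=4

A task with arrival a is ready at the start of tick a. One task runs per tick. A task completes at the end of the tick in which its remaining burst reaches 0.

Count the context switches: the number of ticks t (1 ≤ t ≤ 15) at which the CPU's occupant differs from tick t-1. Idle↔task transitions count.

t=0: L0/L1/L2 = DH/-/- → run D
t=1: L0/L1/L2 = DH/-/- → run D
t=2: L0/L1/L2 = HE/D/- → run H
t=3: L0/L1/L2 = HE/D/- → run H
t=4: L0/L1/L2 = E/DH/- → run E
t=5: L0/L1/L2 = E/DH/- → run E
t=6: L0/L1/L2 = -/DHE/- → run D
t=7: L0/L1/L2 = -/DHE/- → run D
t=8: L0/L1/L2 = -/DHE/- → run D
t=9: L0/L1/L2 = -/DHE/- → run D
t=10: L0/L1/L2 = -/HE/D → run H
t=11: L0/L1/L2 = -/HE/D → run H
t=12: L0/L1/L2 = -/E/D → run E
t=13: L0/L1/L2 = -/-/D → run D
t=14: (idle)
t=15: (idle)

context switches = 7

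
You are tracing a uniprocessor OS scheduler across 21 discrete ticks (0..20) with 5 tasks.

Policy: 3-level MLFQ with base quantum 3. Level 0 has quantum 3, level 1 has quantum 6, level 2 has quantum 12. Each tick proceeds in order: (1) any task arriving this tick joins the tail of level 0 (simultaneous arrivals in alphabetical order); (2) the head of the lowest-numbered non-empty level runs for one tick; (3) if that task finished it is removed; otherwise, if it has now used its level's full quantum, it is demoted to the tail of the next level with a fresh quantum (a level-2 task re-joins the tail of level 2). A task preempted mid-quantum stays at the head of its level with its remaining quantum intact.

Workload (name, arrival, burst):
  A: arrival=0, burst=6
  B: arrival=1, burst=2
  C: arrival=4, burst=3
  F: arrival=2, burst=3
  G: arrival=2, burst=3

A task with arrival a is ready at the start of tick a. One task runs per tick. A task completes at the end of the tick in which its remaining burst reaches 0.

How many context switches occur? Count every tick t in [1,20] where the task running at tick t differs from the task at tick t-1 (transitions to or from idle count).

t=0: L0/L1/L2 = A/-/- → run A
t=1: L0/L1/L2 = AB/-/- → run A
t=2: L0/L1/L2 = ABFG/-/- → run A
t=3: L0/L1/L2 = BFG/A/- → run B
t=4: L0/L1/L2 = BFGC/A/- → run B
t=5: L0/L1/L2 = FGC/A/- → run F
t=6: L0/L1/L2 = FGC/A/- → run F
t=7: L0/L1/L2 = FGC/A/- → run F
t=8: L0/L1/L2 = GC/A/- → run G
t=9: L0/L1/L2 = GC/A/- → run G
t=10: L0/L1/L2 = GC/A/- → run G
t=11: L0/L1/L2 = C/A/- → run C
t=12: L0/L1/L2 = C/A/- → run C
t=13: L0/L1/L2 = C/A/- → run C
t=14: L0/L1/L2 = -/A/- → run A
t=15: L0/L1/L2 = -/A/- → run A
t=16: L0/L1/L2 = -/A/- → run A
t=17: (idle)
t=18: (idle)
t=19: (idle)
t=20: (idle)

context switches = 6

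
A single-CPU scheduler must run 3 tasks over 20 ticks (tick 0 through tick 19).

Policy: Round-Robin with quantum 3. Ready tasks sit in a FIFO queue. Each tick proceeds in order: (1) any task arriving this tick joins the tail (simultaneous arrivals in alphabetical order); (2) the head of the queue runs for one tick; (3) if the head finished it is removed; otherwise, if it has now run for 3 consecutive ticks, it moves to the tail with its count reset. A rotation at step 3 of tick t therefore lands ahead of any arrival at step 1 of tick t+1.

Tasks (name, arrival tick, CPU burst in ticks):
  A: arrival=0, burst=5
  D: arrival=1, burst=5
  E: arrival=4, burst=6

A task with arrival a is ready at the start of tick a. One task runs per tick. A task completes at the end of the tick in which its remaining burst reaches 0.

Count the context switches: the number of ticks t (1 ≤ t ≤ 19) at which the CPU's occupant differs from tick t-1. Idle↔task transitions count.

t=0: queue=[A] q_used=0 → run A
t=1: queue=[A,D] q_used=1 → run A
t=2: queue=[A,D] q_used=2 → run A
t=3: queue=[D,A] q_used=0 → run D
t=4: queue=[D,A,E] q_used=1 → run D
t=5: queue=[D,A,E] q_used=2 → run D
t=6: queue=[A,E,D] q_used=0 → run A
t=7: queue=[A,E,D] q_used=1 → run A
t=8: queue=[E,D] q_used=0 → run E
t=9: queue=[E,D] q_used=1 → run E
t=10: queue=[E,D] q_used=2 → run E
t=11: queue=[D,E] q_used=0 → run D
t=12: queue=[D,E] q_used=1 → run D
t=13: queue=[E] q_used=0 → run E
t=14: queue=[E] q_used=1 → run E
t=15: queue=[E] q_used=2 → run E
t=16: (idle)
t=17: (idle)
t=18: (idle)
t=19: (idle)

context switches = 6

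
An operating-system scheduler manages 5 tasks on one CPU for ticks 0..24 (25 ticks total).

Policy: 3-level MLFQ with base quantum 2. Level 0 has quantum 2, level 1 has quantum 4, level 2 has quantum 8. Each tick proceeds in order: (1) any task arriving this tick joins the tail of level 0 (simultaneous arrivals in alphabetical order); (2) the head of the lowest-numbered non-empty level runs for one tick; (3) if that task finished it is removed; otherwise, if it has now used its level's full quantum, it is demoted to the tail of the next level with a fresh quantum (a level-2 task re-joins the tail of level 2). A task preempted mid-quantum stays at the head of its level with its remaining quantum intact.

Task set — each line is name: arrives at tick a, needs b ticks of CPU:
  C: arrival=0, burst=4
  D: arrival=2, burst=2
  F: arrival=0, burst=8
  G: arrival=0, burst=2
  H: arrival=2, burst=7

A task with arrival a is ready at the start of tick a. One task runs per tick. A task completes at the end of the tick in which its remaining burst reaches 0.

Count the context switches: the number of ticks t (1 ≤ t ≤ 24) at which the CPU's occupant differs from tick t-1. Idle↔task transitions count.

context switches = 10

t=0: L0/L1/L2 = CFG/-/- → run C
t=1: L0/L1/L2 = CFG/-/- → run C
t=2: L0/L1/L2 = FGDH/C/- → run F
t=3: L0/L1/L2 = FGDH/C/- → run F
t=4: L0/L1/L2 = GDH/CF/- → run G
t=5: L0/L1/L2 = GDH/CF/- → run G
t=6: L0/L1/L2 = DH/CF/- → run D
t=7: L0/L1/L2 = DH/CF/- → run D
t=8: L0/L1/L2 = H/CF/- → run H
t=9: L0/L1/L2 = H/CF/- → run H
t=10: L0/L1/L2 = -/CFH/- → run C
t=11: L0/L1/L2 = -/CFH/- → run C
t=12: L0/L1/L2 = -/FH/- → run F
t=13: L0/L1/L2 = -/FH/- → run F
t=14: L0/L1/L2 = -/FH/- → run F
t=15: L0/L1/L2 = -/FH/- → run F
t=16: L0/L1/L2 = -/H/F → run H
t=17: L0/L1/L2 = -/H/F → run H
t=18: L0/L1/L2 = -/H/F → run H
t=19: L0/L1/L2 = -/H/F → run H
t=20: L0/L1/L2 = -/-/FH → run F
t=21: L0/L1/L2 = -/-/FH → run F
t=22: L0/L1/L2 = -/-/H → run H
t=23: (idle)
t=24: (idle)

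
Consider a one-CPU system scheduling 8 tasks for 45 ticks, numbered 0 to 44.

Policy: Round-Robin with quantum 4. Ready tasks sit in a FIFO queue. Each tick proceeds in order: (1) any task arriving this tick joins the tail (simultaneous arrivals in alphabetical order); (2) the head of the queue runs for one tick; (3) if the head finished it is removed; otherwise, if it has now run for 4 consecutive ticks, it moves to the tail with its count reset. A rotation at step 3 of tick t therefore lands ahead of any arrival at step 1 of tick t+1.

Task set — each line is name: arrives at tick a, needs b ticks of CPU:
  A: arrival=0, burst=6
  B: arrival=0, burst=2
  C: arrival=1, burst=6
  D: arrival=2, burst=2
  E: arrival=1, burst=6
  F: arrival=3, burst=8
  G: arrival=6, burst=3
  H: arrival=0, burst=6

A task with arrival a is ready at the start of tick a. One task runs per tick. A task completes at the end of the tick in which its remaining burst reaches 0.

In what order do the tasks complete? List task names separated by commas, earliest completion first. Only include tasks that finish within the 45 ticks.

t=0: queue=[A,B,H] q_used=0 → run A
t=1: queue=[A,B,H,C,E] q_used=1 → run A
t=2: queue=[A,B,H,C,E,D] q_used=2 → run A
t=3: queue=[A,B,H,C,E,D,F] q_used=3 → run A
t=4: queue=[B,H,C,E,D,F,A] q_used=0 → run B
t=5: queue=[B,H,C,E,D,F,A] q_used=1 → run B
t=6: queue=[H,C,E,D,F,A,G] q_used=0 → run H
t=7: queue=[H,C,E,D,F,A,G] q_used=1 → run H
t=8: queue=[H,C,E,D,F,A,G] q_used=2 → run H
t=9: queue=[H,C,E,D,F,A,G] q_used=3 → run H
t=10: queue=[C,E,D,F,A,G,H] q_used=0 → run C
t=11: queue=[C,E,D,F,A,G,H] q_used=1 → run C
t=12: queue=[C,E,D,F,A,G,H] q_used=2 → run C
t=13: queue=[C,E,D,F,A,G,H] q_used=3 → run C
t=14: queue=[E,D,F,A,G,H,C] q_used=0 → run E
t=15: queue=[E,D,F,A,G,H,C] q_used=1 → run E
t=16: queue=[E,D,F,A,G,H,C] q_used=2 → run E
t=17: queue=[E,D,F,A,G,H,C] q_used=3 → run E
t=18: queue=[D,F,A,G,H,C,E] q_used=0 → run D
t=19: queue=[D,F,A,G,H,C,E] q_used=1 → run D
t=20: queue=[F,A,G,H,C,E] q_used=0 → run F
t=21: queue=[F,A,G,H,C,E] q_used=1 → run F
t=22: queue=[F,A,G,H,C,E] q_used=2 → run F
t=23: queue=[F,A,G,H,C,E] q_used=3 → run F
t=24: queue=[A,G,H,C,E,F] q_used=0 → run A
t=25: queue=[A,G,H,C,E,F] q_used=1 → run A
t=26: queue=[G,H,C,E,F] q_used=0 → run G
t=27: queue=[G,H,C,E,F] q_used=1 → run G
t=28: queue=[G,H,C,E,F] q_used=2 → run G
t=29: queue=[H,C,E,F] q_used=0 → run H
t=30: queue=[H,C,E,F] q_used=1 → run H
t=31: queue=[C,E,F] q_used=0 → run C
t=32: queue=[C,E,F] q_used=1 → run C
t=33: queue=[E,F] q_used=0 → run E
t=34: queue=[E,F] q_used=1 → run E
t=35: queue=[F] q_used=0 → run F
t=36: queue=[F] q_used=1 → run F
t=37: queue=[F] q_used=2 → run F
t=38: queue=[F] q_used=3 → run F
t=39: (idle)
t=40: (idle)
t=41: (idle)
t=42: (idle)
t=43: (idle)
t=44: (idle)

completion order = B, D, A, G, H, C, E, F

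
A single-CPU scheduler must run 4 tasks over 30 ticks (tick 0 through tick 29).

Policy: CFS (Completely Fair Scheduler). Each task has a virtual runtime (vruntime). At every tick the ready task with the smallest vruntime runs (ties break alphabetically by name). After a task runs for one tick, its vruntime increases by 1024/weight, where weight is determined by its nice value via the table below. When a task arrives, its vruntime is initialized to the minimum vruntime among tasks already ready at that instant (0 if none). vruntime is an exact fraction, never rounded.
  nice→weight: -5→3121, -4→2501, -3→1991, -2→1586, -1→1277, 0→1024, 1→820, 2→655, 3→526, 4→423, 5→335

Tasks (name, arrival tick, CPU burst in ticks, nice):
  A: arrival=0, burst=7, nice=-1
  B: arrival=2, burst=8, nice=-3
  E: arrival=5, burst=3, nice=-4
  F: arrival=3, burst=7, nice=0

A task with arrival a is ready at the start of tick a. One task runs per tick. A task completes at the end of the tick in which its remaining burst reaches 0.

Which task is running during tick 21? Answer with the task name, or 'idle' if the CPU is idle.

running at tick 21 = B

t=0: vr[A=0] → run A
t=1: vr[A=1024/1277] → run A
t=2: vr[A=2048/1277 B=2048/1277] → run A
t=3: vr[A=3072/1277 B=2048/1277 F=2048/1277] → run B
t=4: vr[A=3072/1277 B=5385216/2542507 F=2048/1277] → run F
t=5: vr[A=3072/1277 B=5385216/2542507 E=5385216/2542507 F=3325/1277] → run B
t=6: vr[A=3072/1277 B=6692864/2542507 E=5385216/2542507 F=3325/1277] → run E
t=7: vr[A=3072/1277 B=6692864/2542507 E=16071952384/6358810007 F=3325/1277] → run A
t=8: vr[A=4096/1277 B=6692864/2542507 E=16071952384/6358810007 F=3325/1277] → run E
t=9: vr[A=4096/1277 B=6692864/2542507 E=18675479552/6358810007 F=3325/1277] → run F
t=10: vr[A=4096/1277 B=6692864/2542507 E=18675479552/6358810007 F=4602/1277] → run B
t=11: vr[A=4096/1277 B=8000512/2542507 E=18675479552/6358810007 F=4602/1277] → run E
t=12: vr[A=4096/1277 B=8000512/2542507 F=4602/1277] → run B
t=13: vr[A=4096/1277 B=9308160/2542507 F=4602/1277] → run A
t=14: vr[A=5120/1277 B=9308160/2542507 F=4602/1277] → run F
t=15: vr[A=5120/1277 B=9308160/2542507 F=5879/1277] → run B
t=16: vr[A=5120/1277 B=10615808/2542507 F=5879/1277] → run A
t=17: vr[A=6144/1277 B=10615808/2542507 F=5879/1277] → run B
t=18: vr[A=6144/1277 B=11923456/2542507 F=5879/1277] → run F
t=19: vr[A=6144/1277 B=11923456/2542507 F=7156/1277] → run B
t=20: vr[A=6144/1277 B=13231104/2542507 F=7156/1277] → run A
t=21: vr[B=13231104/2542507 F=7156/1277] → run B
t=22: vr[F=7156/1277] → run F
t=23: vr[F=8433/1277] → run F
t=24: vr[F=9710/1277] → run F
t=25: (idle)
t=26: (idle)
t=27: (idle)
t=28: (idle)
t=29: (idle)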